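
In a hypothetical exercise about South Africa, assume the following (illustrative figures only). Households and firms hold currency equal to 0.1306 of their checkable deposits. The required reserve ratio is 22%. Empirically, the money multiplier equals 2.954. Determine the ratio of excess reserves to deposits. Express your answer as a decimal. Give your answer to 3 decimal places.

0.032

Using m = 2.954. Since m = (1 + c)/(c + rr + e), the denominator satisfies c + rr + e = (1 + c)/m = (1 + 0.1306) / 2.954 ≈ 0.382735.
With c = 0.1306 and rr = 0.22, the ratio of excess reserves to deposits is 0.382735 − 0.1306 − 0.22 = 0.032135.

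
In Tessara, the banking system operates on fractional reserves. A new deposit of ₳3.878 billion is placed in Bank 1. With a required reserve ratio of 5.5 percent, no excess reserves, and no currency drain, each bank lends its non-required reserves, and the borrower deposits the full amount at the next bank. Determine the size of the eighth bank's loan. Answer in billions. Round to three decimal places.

Each bank lends a fraction (1 − rr) = 0.9450 of the deposit it receives, so Bank 8 receives 3.878·0.9450^7 and lends 3.878·0.9450^8 ≈ 2.4664 billion.

₳2.466 billion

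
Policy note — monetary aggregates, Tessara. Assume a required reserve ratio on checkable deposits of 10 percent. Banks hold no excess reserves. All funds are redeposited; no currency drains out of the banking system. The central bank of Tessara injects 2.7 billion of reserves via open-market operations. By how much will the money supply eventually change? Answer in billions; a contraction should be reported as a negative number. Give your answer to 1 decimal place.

27.0 billion

The simple money multiplier is m = 1/rr = 1/0.1 = 10.
An open-market purchase increases the monetary base by 2.7 billion, so ΔM = m × ΔMB = 10 × 2.7 = 27 billion.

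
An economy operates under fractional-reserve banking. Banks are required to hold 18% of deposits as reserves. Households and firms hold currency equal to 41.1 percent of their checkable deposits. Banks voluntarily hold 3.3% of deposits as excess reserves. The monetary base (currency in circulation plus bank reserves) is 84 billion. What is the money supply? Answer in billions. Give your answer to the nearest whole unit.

190 billion

The money multiplier is m = (1 + c) / (rr + e + c) = (1 + 0.411) / (0.18 + 0.033 + 0.411) ≈ 2.2612.
So M = m × MB = 2.2612 × 84 = 189.9408 billion.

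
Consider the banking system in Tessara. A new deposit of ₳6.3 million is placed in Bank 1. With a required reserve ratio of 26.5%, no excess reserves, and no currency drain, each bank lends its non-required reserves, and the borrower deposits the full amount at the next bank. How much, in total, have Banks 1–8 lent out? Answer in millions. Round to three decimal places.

Bank i lends (1 − rr)^i of the original deposit: Bank 1 lends 6.3·0.7350 = 4.6305, Bank 2 lends 6.3·0.7350² ≈ 3.4034, and so on.
Summing a geometric series: total = 6.3·[0.7350·(1 − 0.7350^8) / (1 − 0.7350)] ≈ 15.9853 million.

₳15.985 million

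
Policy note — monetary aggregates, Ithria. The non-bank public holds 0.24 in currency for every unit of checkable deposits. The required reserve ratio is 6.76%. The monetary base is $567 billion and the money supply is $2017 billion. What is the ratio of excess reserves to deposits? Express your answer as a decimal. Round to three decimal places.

0.041

Using m = M/MB = 2017/567 ≈ 3.557319. Since m = (1 + c)/(c + rr + e), the denominator satisfies c + rr + e = (1 + c)/m = (1 + 0.24) / 3.557319 ≈ 0.348577.
With c = 0.24 and rr = 0.0676, the ratio of excess reserves to deposits is 0.348577 − 0.24 − 0.0676 = 0.040977.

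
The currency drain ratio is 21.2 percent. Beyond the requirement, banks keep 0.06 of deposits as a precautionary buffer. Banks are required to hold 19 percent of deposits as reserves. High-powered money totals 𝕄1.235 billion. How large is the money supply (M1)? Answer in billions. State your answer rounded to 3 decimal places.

The money multiplier is m = (1 + c) / (rr + e + c) = (1 + 0.212) / (0.19 + 0.06 + 0.212) ≈ 2.62338.
So M = m × MB = 2.62338 × 1.235 ≈ 3.2399 billion.

𝕄3.240 billion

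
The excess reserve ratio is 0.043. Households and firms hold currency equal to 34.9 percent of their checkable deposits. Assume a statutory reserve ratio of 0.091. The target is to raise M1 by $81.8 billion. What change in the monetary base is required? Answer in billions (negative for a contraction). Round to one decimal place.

The money multiplier is m = (1 + c) / (rr + e + c) = (1 + 0.349) / (0.091 + 0.043 + 0.349) ≈ 2.7930.
ΔMB = ΔM / m = (+81.8) / 2.7930 ≈ 29.2875 billion.

$29.3 billion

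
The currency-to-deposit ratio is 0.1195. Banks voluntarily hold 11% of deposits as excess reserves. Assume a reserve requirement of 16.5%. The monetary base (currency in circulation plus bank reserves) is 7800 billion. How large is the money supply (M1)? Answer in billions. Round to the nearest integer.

22135 billion

The money multiplier is m = (1 + c) / (rr + e + c) = (1 + 0.1195) / (0.165 + 0.11 + 0.1195) ≈ 2.83777.
So M = m × MB = 2.83777 × 7800 = 22134.606 billion.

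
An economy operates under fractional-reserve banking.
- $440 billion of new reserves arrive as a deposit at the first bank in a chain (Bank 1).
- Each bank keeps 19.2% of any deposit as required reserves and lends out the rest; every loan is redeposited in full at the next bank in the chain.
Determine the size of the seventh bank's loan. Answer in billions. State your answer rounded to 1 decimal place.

$98.9 billion

Each bank lends a fraction (1 − rr) = 0.8080 of the deposit it receives, so Bank 7 receives 440·0.8080^6 and lends 440·0.8080^7 ≈ 98.9310 billion.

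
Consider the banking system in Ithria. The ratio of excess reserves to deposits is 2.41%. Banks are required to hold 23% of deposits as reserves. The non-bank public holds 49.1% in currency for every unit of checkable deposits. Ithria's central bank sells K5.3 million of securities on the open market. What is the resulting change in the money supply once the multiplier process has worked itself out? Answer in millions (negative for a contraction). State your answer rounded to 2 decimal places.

The money multiplier is m = (1 + c) / (rr + e + c) = (1 + 0.491) / (0.23 + 0.0241 + 0.491) ≈ 2.0011.
The sale removes 5.3 million of base, so ΔM = m × ΔMB = 2.0011 × (−5.3) ≈ -10.6058 million.

-10.61 million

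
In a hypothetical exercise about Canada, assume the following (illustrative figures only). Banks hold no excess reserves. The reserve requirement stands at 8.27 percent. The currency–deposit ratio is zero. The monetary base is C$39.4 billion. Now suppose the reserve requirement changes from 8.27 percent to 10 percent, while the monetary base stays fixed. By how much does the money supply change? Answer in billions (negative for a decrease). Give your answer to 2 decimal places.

Initially m₁ = 1 / (0.0827) ≈ 12.09190, so M₁ = 12.09190 × 39.4 ≈ 476.4209 billion.
After the change m₂ = 1 / (0.1) = 10, so M₂ = 10 × 39.4 = 394 billion.
ΔM = M₂ − M₁ = 394 − 476.4209 = -82.4209 billion.

-82.42 billion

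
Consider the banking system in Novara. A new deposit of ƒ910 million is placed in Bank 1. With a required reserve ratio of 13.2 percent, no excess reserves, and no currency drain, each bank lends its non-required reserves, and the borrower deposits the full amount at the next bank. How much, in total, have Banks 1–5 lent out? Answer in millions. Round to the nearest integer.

Bank i lends (1 − rr)^i of the original deposit: Bank 1 lends 910·0.8680 = 789.8800, Bank 2 lends 910·0.8680² ≈ 685.6158, and so on.
Summing a geometric series: total = 910·[0.8680·(1 − 0.8680^5) / (1 − 0.8680)] ≈ 3035.5434 million.

ƒ3036 million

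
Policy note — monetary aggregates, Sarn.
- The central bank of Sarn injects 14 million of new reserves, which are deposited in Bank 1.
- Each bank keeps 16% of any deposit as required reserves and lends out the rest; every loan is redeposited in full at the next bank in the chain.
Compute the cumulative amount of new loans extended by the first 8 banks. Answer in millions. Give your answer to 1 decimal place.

Bank i lends (1 − rr)^i of the original deposit: Bank 1 lends 14·0.8400 = 11.7600, Bank 2 lends 14·0.8400² = 9.8784, and so on.
Summing a geometric series: total = 14·[0.8400·(1 − 0.8400^8) / (1 − 0.8400)] ≈ 55.2811 million.

55.3 million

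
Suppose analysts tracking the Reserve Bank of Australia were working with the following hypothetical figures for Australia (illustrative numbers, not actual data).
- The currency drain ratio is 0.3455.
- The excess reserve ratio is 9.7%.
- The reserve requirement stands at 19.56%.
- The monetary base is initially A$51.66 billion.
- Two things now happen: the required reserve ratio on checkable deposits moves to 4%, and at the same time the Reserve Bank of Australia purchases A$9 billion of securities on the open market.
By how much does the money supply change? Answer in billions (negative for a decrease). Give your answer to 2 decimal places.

A$60.23 billion

Before: m₁ = (1 + 0.3455) / (0.1956 + 0.097 + 0.3455) ≈ 2.10860, MB₁ = 51.66, so M₁ = 2.10860 × 51.66 ≈ 108.9303 billion.
After: m₂ = (1 + 0.3455) / (0.04 + 0.097 + 0.3455) ≈ 2.78860, MB₂ = 51.66 + 9 = 60.66, so M₂ = 2.78860 × 60.66 ≈ 169.1565 billion.
ΔM = M₂ − M₁ = 169.1565 − 108.9303 = 60.2262 billion.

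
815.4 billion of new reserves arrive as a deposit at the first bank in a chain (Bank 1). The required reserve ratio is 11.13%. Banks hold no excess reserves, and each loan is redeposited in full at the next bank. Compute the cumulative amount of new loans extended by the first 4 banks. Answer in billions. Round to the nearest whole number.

Bank i lends (1 − rr)^i of the original deposit: Bank 1 lends 815.4·0.8887 ≈ 724.6460, Bank 2 lends 815.4·0.8887² ≈ 643.9929, and so on.
Summing a geometric series: total = 815.4·[0.8887·(1 − 0.8887^4) / (1 − 0.8887)] ≈ 2449.5730 billion.

2450 billion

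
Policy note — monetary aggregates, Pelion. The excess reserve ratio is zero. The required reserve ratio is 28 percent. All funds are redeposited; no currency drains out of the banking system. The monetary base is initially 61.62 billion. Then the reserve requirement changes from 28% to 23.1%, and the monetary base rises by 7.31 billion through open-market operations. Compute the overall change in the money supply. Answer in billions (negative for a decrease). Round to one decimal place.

78.3 billion

Before: m₁ = 1 / (0.28) ≈ 3.5714, MB₁ = 61.62, so M₁ = 3.5714 × 61.62 ≈ 220.0697 billion.
After: m₂ = 1 / (0.231) ≈ 4.3290, MB₂ = 61.62 + 7.31 = 68.93, so M₂ = 4.3290 × 68.93 ≈ 298.398 billion.
ΔM = M₂ − M₁ = 298.398 − 220.0697 = 78.3283 billion.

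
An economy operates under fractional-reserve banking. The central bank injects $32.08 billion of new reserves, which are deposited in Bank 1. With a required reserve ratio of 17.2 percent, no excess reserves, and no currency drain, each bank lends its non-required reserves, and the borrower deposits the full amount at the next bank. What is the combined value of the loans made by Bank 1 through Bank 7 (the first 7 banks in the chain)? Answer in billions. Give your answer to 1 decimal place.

$113.2 billion

Bank i lends (1 − rr)^i of the original deposit: Bank 1 lends 32.08·0.8280 ≈ 26.5622, Bank 2 lends 32.08·0.8280² ≈ 21.9935, and so on.
Summing a geometric series: total = 32.08·[0.8280·(1 − 0.8280^7) / (1 − 0.8280)] ≈ 113.2268 billion.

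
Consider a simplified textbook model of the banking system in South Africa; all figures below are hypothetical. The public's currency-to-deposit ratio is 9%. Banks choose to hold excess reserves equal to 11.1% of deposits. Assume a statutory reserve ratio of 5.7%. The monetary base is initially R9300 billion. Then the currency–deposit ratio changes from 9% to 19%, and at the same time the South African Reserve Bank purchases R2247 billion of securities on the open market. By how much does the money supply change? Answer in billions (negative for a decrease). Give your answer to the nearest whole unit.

Before: m₁ = (1 + 0.09) / (0.057 + 0.111 + 0.09) ≈ 4.224806, MB₁ = 9300, so M₁ = 4.224806 × 9300 = 39290.6958 billion.
After: m₂ = (1 + 0.19) / (0.057 + 0.111 + 0.19) ≈ 3.324022, MB₂ = 9300 + 2247 = 11547, so M₂ = 3.324022 × 11547 ≈ 38382.482 billion.
ΔM = M₂ − M₁ = 38382.482 − 39290.6958 = -908.2138 billion.

-908 billion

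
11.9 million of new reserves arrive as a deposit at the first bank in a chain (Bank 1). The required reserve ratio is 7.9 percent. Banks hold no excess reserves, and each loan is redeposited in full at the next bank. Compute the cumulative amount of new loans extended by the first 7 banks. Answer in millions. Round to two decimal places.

60.75 million

Bank i lends (1 − rr)^i of the original deposit: Bank 1 lends 11.9·0.9210 = 10.9599, Bank 2 lends 11.9·0.9210² ≈ 10.0941, and so on.
Summing a geometric series: total = 11.9·[0.9210·(1 − 0.9210^7) / (1 − 0.9210)] ≈ 60.7505 million.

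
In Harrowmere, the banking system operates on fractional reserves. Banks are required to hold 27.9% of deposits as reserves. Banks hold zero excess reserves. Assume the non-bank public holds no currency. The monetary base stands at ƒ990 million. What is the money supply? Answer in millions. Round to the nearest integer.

With no currency drain or excess reserves, the money multiplier is m = 1/rr = 1/0.279 ≈ 3.5842.
Money supply M = m × MB = 3.5842 × 990 = 3548.358 million.

ƒ3548 million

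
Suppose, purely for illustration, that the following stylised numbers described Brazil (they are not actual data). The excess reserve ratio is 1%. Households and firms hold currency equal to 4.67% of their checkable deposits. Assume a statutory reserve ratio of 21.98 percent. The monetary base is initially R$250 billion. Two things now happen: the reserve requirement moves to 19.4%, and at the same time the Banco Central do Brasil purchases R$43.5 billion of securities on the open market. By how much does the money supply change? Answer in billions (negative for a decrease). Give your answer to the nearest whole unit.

R$279 billion

Before: m₁ = (1 + 0.0467) / (0.2198 + 0.01 + 0.0467) ≈ 3.7855, MB₁ = 250, so M₁ = 3.7855 × 250 = 946.375 billion.
After: m₂ = (1 + 0.0467) / (0.194 + 0.01 + 0.0467) ≈ 4.1751, MB₂ = 250 + 43.5 = 293.5, so M₂ = 4.1751 × 293.5 ≈ 1225.3918 billion.
ΔM = M₂ − M₁ = 1225.3918 − 946.375 = 279.0168 billion.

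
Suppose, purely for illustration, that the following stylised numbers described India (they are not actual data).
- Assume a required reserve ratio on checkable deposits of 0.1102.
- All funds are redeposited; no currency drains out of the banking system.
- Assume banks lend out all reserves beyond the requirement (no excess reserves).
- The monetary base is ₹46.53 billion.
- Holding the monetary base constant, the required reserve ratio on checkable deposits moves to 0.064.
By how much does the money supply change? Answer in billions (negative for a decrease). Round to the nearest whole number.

₹305 billion

Initially m₁ = 1 / (0.1102) ≈ 9.0744, so M₁ = 9.0744 × 46.53 ≈ 422.2318 billion.
After the change m₂ = 1 / (0.064) = 15.6250, so M₂ = 15.6250 × 46.53 ≈ 727.0312 billion.
ΔM = M₂ − M₁ = 727.0312 − 422.2318 = 304.7994 billion.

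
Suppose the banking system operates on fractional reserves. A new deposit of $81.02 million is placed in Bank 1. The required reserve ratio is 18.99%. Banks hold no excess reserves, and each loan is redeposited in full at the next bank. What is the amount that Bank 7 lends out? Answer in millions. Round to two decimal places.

Each bank lends a fraction (1 − rr) = 0.8101 of the deposit it receives, so Bank 7 receives 81.02·0.8101^6 and lends 81.02·0.8101^7 ≈ 18.5508 million.

$18.55 million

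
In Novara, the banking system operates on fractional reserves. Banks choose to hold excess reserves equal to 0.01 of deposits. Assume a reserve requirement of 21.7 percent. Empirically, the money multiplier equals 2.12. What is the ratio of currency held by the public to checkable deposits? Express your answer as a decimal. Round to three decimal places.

0.463

Using m = 2.12. From m = (1 + c)/(c + rr + e), rearranging gives 1 + c = m·(c + rr + e), so c·(1 − m) = m·(rr + e) − 1.
Hence c = [m·(rr + e) − 1]/(1 − m) = [2.12 × (0.217 + 0.01) − 1] / (1 − 2.12) ≈ 0.463179.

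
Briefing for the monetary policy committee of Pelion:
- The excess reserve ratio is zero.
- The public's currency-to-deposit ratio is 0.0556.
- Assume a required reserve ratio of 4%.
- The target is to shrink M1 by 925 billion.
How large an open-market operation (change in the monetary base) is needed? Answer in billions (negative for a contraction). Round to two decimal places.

-83.77 billion

The money multiplier is m = (1 + c) / (rr + c) = (1 + 0.0556) / (0.04 + 0.0556) ≈ 11.041841.
ΔMB = ΔM / m = (−925) / 11.041841 ≈ -83.7723 billion.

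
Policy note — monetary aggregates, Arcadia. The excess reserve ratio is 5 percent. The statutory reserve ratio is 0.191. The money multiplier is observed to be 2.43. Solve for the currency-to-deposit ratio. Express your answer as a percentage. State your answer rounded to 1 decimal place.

29.0%

Using m = 2.43. From m = (1 + c)/(c + rr + e), rearranging gives 1 + c = m·(c + rr + e), so c·(1 − m) = m·(rr + e) − 1.
Hence c = [m·(rr + e) − 1]/(1 − m) = [2.43 × (0.191 + 0.05) − 1] / (1 − 2.43) ≈ 0.289769.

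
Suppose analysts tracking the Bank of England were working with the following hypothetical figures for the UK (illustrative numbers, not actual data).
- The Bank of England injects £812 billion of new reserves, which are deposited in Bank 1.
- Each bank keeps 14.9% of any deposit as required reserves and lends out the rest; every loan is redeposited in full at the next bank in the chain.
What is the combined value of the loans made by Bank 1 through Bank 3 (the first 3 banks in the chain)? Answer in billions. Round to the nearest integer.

Bank i lends (1 − rr)^i of the original deposit: Bank 1 lends 812·0.8510 = 691.0120, Bank 2 lends 812·0.8510² ≈ 588.0512, and so on.
Summing a geometric series: total = 812·[0.8510·(1 − 0.8510^3) / (1 − 0.8510)] ≈ 1779.4948 billion.

£1779 billion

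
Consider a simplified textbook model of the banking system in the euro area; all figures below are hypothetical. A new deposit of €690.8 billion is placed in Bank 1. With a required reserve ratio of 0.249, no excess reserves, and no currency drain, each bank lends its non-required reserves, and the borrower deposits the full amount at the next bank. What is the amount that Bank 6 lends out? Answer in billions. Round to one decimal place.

€123.9 billion

Each bank lends a fraction (1 − rr) = 0.7510 of the deposit it receives, so Bank 6 receives 690.8·0.7510^5 and lends 690.8·0.7510^6 ≈ 123.9344 billion.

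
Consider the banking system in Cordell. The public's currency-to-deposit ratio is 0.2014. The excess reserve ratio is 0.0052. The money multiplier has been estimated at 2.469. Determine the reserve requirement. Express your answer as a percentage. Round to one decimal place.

Using m = 2.469. Since m = (1 + c)/(c + rr + e), the denominator satisfies c + rr + e = (1 + c)/m = (1 + 0.2014) / 2.469 ≈ 0.486594.
With c = 0.2014 and e = 0.0052, the reserve requirement is 0.486594 − 0.2014 − 0.0052 = 0.279994.

28.0%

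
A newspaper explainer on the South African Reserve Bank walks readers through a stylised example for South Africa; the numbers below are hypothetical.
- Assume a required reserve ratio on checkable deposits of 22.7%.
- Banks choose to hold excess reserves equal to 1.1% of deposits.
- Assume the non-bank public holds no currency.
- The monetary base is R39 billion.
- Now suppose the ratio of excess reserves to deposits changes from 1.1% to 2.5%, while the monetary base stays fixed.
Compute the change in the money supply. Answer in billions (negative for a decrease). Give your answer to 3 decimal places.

-9.104 billion

Initially m₁ = 1 / (0.227 + 0.011) ≈ 4.201681, so M₁ = 4.201681 × 39 ≈ 163.8656 billion.
After the change m₂ = 1 / (0.227 + 0.025) ≈ 3.968254, so M₂ = 3.968254 × 39 ≈ 154.7619 billion.
ΔM = M₂ − M₁ = 154.7619 − 163.8656 = -9.1037 billion.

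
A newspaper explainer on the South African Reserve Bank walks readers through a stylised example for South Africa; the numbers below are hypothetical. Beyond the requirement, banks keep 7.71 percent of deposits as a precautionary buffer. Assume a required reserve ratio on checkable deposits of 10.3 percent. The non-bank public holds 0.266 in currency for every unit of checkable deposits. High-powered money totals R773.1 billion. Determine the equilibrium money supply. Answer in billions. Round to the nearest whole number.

The money multiplier is m = (1 + c) / (rr + e + c) = (1 + 0.266) / (0.103 + 0.0771 + 0.266) ≈ 2.8379.
So M = m × MB = 2.8379 × 773.1 ≈ 2193.9805 billion.

R2194 billion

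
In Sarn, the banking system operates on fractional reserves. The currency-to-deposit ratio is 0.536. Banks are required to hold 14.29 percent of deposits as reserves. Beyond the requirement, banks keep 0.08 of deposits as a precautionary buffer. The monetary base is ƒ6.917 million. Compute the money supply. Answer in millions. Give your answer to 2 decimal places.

ƒ14.00 million

The money multiplier is m = (1 + c) / (rr + e + c) = (1 + 0.536) / (0.1429 + 0.08 + 0.536) ≈ 2.0240.
So M = m × MB = 2.0240 × 6.917 ≈ 14 million.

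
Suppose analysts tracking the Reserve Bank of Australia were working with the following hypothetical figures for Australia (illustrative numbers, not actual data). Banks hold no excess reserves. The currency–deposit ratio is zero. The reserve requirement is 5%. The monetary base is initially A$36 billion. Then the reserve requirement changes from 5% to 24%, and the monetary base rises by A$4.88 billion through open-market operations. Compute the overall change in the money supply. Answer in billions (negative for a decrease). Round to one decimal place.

Before: m₁ = 1 / (0.05) = 20, MB₁ = 36, so M₁ = 20 × 36 = 720 billion.
After: m₂ = 1 / (0.24) ≈ 4.1667, MB₂ = 36 + 4.88 = 40.88, so M₂ = 4.1667 × 40.88 ≈ 170.3347 billion.
ΔM = M₂ − M₁ = 170.3347 − 720 = -549.6653 billion.

-549.7 billion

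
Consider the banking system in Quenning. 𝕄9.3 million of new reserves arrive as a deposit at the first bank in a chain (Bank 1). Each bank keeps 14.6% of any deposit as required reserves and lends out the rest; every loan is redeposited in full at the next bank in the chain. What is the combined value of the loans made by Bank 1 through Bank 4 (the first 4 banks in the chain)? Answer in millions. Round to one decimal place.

Bank i lends (1 − rr)^i of the original deposit: Bank 1 lends 9.3·0.8540 = 7.9422, Bank 2 lends 9.3·0.8540² ≈ 6.7826, and so on.
Summing a geometric series: total = 9.3·[0.8540·(1 − 0.8540^4) / (1 − 0.8540)] ≈ 25.4639 million.

𝕄25.5 million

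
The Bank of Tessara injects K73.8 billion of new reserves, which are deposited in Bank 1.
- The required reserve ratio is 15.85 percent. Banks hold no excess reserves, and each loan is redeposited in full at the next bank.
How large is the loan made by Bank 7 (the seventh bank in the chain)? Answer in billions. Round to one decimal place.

Each bank lends a fraction (1 − rr) = 0.8415 of the deposit it receives, so Bank 7 receives 73.8·0.8415^6 and lends 73.8·0.8415^7 ≈ 22.0514 billion.

K22.1 billion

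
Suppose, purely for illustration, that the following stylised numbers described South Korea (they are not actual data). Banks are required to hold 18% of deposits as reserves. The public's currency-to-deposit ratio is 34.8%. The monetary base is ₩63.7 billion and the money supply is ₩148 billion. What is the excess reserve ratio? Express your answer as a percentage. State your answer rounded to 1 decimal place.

Using m = M/MB = 148/63.7 ≈ 2.323391. Since m = (1 + c)/(c + rr + e), the denominator satisfies c + rr + e = (1 + c)/m = (1 + 0.348) / 2.323391 ≈ 0.580186.
With c = 0.348 and rr = 0.18, the excess reserve ratio is 0.580186 − 0.348 − 0.18 = 0.052186.

5.2%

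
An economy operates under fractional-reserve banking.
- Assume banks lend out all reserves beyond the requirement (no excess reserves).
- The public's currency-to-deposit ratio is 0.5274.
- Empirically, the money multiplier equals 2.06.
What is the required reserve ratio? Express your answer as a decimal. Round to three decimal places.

Using m = 2.06. Since m = (1 + c)/(c + rr + e), the denominator satisfies c + rr + e = (1 + c)/m = (1 + 0.5274) / 2.06 ≈ 0.741456.
With c = 0.5274 and e = 0, the required reserve ratio is 0.741456 − 0.5274 − 0 = 0.214056.

0.214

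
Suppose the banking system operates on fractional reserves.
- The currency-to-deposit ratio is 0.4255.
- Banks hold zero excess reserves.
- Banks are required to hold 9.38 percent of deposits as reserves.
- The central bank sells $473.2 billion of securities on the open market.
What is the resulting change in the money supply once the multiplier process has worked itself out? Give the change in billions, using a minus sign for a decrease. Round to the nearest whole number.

-1299 billion

The money multiplier is m = (1 + c) / (rr + c) = (1 + 0.4255) / (0.0938 + 0.4255) ≈ 2.7450.
The sale removes 473.2 billion of base, so ΔM = m × ΔMB = 2.7450 × (−473.2) = -1298.934 billion.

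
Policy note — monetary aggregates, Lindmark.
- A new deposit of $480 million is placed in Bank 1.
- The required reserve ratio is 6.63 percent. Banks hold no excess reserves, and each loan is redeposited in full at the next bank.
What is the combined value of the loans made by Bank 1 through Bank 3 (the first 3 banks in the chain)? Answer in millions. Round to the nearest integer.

Bank i lends (1 − rr)^i of the original deposit: Bank 1 lends 480·0.9337 = 448.1760, Bank 2 lends 480·0.9337² ≈ 418.4619, and so on.
Summing a geometric series: total = 480·[0.9337·(1 − 0.9337^3) / (1 − 0.9337)] ≈ 1257.3558 million.

$1257 million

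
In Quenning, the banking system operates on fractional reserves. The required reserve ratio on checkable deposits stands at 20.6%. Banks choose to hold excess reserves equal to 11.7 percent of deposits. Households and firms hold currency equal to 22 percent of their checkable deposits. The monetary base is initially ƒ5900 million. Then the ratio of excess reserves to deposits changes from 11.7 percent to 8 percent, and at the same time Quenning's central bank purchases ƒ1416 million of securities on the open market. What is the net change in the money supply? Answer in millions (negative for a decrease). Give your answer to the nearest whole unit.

ƒ4383 million

Before: m₁ = (1 + 0.22) / (0.206 + 0.117 + 0.22) ≈ 2.24678, MB₁ = 5900, so M₁ = 2.24678 × 5900 = 13256.002 million.
After: m₂ = (1 + 0.22) / (0.206 + 0.08 + 0.22) ≈ 2.41107, MB₂ = 5900 + 1416 = 7316, so M₂ = 2.41107 × 7316 ≈ 17639.3881 million.
ΔM = M₂ − M₁ = 17639.3881 − 13256.002 = 4383.3861 million.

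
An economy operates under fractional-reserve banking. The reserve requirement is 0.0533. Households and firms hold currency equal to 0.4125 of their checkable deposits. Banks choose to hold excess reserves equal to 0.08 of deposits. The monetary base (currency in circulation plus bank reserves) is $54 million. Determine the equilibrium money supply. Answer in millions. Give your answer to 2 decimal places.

$139.75 million

The money multiplier is m = (1 + c) / (rr + e + c) = (1 + 0.4125) / (0.0533 + 0.08 + 0.4125) ≈ 2.58794.
So M = m × MB = 2.58794 × 54 ≈ 139.7488 million.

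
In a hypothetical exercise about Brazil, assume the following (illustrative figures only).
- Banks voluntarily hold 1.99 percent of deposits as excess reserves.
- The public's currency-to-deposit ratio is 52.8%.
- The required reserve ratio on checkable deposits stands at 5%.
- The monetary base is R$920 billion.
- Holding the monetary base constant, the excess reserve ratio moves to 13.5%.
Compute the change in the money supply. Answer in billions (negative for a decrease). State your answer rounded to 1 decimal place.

Initially m₁ = (1 + 0.528) / (0.05 + 0.0199 + 0.528) ≈ 2.55561, so M₁ = 2.55561 × 920 = 2351.1612 billion.
After the change m₂ = (1 + 0.528) / (0.05 + 0.135 + 0.528) ≈ 2.14306, so M₂ = 2.14306 × 920 = 1971.6152 billion.
ΔM = M₂ − M₁ = 1971.6152 − 2351.1612 = -379.546 billion.

-379.5 billion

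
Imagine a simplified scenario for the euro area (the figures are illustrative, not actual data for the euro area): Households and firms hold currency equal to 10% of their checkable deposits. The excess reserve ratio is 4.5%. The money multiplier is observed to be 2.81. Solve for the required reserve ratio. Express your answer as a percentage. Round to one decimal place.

Using m = 2.81. Since m = (1 + c)/(c + rr + e), the denominator satisfies c + rr + e = (1 + c)/m = (1 + 0.1) / 2.81 ≈ 0.391459.
With c = 0.1 and e = 0.045, the required reserve ratio is 0.391459 − 0.1 − 0.045 = 0.246459.

24.6%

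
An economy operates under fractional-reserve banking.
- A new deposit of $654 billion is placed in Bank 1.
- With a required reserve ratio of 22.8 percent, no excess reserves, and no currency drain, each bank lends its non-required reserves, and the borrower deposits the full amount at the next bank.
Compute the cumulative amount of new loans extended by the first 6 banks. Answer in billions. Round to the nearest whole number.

Bank i lends (1 − rr)^i of the original deposit: Bank 1 lends 654·0.7720 = 504.8880, Bank 2 lends 654·0.7720² ≈ 389.7735, and so on.
Summing a geometric series: total = 654·[0.7720·(1 − 0.7720^6) / (1 − 0.7720)] ≈ 1745.6465 billion.

$1746 billion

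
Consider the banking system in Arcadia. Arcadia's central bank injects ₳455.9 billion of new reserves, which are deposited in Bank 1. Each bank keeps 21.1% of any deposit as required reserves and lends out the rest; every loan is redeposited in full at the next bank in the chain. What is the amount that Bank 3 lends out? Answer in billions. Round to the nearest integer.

₳224 billion

Each bank lends a fraction (1 − rr) = 0.7890 of the deposit it receives, so Bank 3 receives 455.9·0.7890^2 and lends 455.9·0.7890^3 ≈ 223.9240 billion.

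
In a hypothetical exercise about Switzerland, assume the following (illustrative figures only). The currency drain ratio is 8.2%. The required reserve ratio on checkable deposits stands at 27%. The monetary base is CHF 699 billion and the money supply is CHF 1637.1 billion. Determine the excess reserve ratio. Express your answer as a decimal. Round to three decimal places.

Using m = M/MB = 1637.1/699 ≈ 2.342060. Since m = (1 + c)/(c + rr + e), the denominator satisfies c + rr + e = (1 + c)/m = (1 + 0.082) / 2.342060 ≈ 0.461986.
With c = 0.082 and rr = 0.27, the excess reserve ratio is 0.461986 − 0.082 − 0.27 = 0.109986.

0.110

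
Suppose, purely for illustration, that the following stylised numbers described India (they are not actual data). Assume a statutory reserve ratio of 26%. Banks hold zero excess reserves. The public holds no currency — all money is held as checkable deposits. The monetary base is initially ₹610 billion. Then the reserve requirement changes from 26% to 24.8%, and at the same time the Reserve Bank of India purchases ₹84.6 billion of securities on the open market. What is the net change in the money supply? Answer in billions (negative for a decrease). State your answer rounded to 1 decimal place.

₹454.7 billion

Before: m₁ = 1 / (0.26) ≈ 3.84615, MB₁ = 610, so M₁ = 3.84615 × 610 = 2346.1515 billion.
After: m₂ = 1 / (0.248) ≈ 4.03226, MB₂ = 610 + 84.6 = 694.6, so M₂ = 4.03226 × 694.6 ≈ 2800.8078 billion.
ΔM = M₂ − M₁ = 2800.8078 − 2346.1515 = 454.6563 billion.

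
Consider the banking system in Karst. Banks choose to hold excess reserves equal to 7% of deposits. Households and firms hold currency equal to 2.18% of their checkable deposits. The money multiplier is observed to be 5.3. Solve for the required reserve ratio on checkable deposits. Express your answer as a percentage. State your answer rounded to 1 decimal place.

10.1%

Using m = 5.3. Since m = (1 + c)/(c + rr + e), the denominator satisfies c + rr + e = (1 + c)/m = (1 + 0.0218) / 5.3 ≈ 0.192792.
With c = 0.0218 and e = 0.07, the required reserve ratio on checkable deposits is 0.192792 − 0.0218 − 0.07 = 0.100992.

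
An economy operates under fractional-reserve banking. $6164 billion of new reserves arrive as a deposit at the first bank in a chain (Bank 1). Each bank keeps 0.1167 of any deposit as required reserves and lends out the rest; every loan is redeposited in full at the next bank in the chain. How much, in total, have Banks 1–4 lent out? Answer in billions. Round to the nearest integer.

$18254 billion

Bank i lends (1 − rr)^i of the original deposit: Bank 1 lends 6164·0.8833 = 5444.6612, Bank 2 lends 6164·0.8833² ≈ 4809.2692, and so on.
Summing a geometric series: total = 6164·[0.8833·(1 − 0.8833^4) / (1 − 0.8833)] ≈ 18254.2407 billion.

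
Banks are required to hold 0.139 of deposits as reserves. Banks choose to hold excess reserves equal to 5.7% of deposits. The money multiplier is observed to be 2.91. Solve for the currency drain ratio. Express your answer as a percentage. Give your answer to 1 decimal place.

Using m = 2.91. From m = (1 + c)/(c + rr + e), rearranging gives 1 + c = m·(c + rr + e), so c·(1 − m) = m·(rr + e) − 1.
Hence c = [m·(rr + e) − 1]/(1 − m) = [2.91 × (0.139 + 0.057) − 1] / (1 − 2.91) ≈ 0.224942.

22.5%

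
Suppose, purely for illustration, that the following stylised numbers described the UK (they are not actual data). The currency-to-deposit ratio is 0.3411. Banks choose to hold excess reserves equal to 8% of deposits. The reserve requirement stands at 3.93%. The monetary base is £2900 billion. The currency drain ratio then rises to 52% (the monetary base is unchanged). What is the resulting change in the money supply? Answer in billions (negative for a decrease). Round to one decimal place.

-1552.4 billion

Initially m₁ = (1 + 0.3411) / (0.0393 + 0.08 + 0.3411) ≈ 2.912902, so M₁ = 2.912902 × 2900 = 8447.4158 billion.
After the change m₂ = (1 + 0.52) / (0.0393 + 0.08 + 0.52) ≈ 2.377601, so M₂ = 2.377601 × 2900 = 6895.0429 billion.
ΔM = M₂ − M₁ = 6895.0429 − 8447.4158 = -1552.3729 billion.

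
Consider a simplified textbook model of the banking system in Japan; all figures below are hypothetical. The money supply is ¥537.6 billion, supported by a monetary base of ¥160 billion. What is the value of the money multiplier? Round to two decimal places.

The money multiplier is m = M / MB = 537.6 / 160 = 3.36000.

3.36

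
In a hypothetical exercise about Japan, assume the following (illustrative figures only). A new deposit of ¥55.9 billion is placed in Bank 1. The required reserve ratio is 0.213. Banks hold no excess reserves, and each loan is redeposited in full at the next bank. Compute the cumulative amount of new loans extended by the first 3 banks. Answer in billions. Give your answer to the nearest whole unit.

Bank i lends (1 − rr)^i of the original deposit: Bank 1 lends 55.9·0.7870 = 43.9933, Bank 2 lends 55.9·0.7870² ≈ 34.6227, and so on.
Summing a geometric series: total = 55.9·[0.7870·(1 − 0.7870^3) / (1 − 0.7870)] ≈ 105.8641 billion.

¥106 billion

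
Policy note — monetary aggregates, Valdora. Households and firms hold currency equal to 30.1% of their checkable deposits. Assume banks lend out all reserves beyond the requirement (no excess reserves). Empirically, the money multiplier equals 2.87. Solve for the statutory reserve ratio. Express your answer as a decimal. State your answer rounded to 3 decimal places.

Using m = 2.87. Since m = (1 + c)/(c + rr + e), the denominator satisfies c + rr + e = (1 + c)/m = (1 + 0.301) / 2.87 ≈ 0.453310.
With c = 0.301 and e = 0, the statutory reserve ratio is 0.453310 − 0.301 − 0 = 0.15231.

0.152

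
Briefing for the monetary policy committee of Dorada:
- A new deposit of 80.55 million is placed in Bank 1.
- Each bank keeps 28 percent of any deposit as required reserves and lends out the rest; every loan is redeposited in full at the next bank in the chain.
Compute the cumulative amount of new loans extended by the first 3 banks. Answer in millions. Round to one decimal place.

Bank i lends (1 − rr)^i of the original deposit: Bank 1 lends 80.55·0.7200 = 57.9960, Bank 2 lends 80.55·0.7200² ≈ 41.7571, and so on.
Summing a geometric series: total = 80.55·[0.7200·(1 − 0.7200^3) / (1 − 0.7200)] ≈ 129.8182 million.

129.8 million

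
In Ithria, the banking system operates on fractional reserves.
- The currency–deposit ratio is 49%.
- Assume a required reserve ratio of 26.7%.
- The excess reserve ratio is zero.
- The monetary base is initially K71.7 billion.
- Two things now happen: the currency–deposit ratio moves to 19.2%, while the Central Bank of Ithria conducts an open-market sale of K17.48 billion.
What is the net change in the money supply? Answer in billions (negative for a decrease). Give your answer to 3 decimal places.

Before: m₁ = (1 + 0.49) / (0.267 + 0.49) ≈ 1.968296, MB₁ = 71.7, so M₁ = 1.968296 × 71.7 ≈ 141.1268 billion.
After: m₂ = (1 + 0.192) / (0.267 + 0.192) ≈ 2.596950, MB₂ = 71.7 − 17.48 = 54.22, so M₂ = 2.596950 × 54.22 ≈ 140.8066 billion.
ΔM = M₂ − M₁ = 140.8066 − 141.1268 = -0.3202 billion.

-0.320 billion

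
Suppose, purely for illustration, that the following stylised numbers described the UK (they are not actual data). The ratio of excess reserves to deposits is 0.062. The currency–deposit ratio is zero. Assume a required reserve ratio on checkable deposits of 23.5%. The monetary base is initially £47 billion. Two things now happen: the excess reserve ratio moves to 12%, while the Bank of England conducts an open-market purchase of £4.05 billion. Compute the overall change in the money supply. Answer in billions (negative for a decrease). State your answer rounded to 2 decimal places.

-14.45 billion

Before: m₁ = 1 / (0.235 + 0.062) ≈ 3.36700, MB₁ = 47, so M₁ = 3.36700 × 47 = 158.249 billion.
After: m₂ = 1 / (0.235 + 0.12) ≈ 2.81690, MB₂ = 47 + 4.05 = 51.05, so M₂ = 2.81690 × 51.05 ≈ 143.8027 billion.
ΔM = M₂ − M₁ = 143.8027 − 158.249 = -14.4463 billion.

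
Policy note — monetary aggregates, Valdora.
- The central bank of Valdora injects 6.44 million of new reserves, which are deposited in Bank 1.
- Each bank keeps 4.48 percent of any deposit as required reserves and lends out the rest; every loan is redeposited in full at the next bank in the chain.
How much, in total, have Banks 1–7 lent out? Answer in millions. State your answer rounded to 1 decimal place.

37.7 million

Bank i lends (1 − rr)^i of the original deposit: Bank 1 lends 6.44·0.9552 ≈ 6.1515, Bank 2 lends 6.44·0.9552² ≈ 5.8759, and so on.
Summing a geometric series: total = 6.44·[0.9552·(1 − 0.9552^7) / (1 − 0.9552)] ≈ 37.6864 million.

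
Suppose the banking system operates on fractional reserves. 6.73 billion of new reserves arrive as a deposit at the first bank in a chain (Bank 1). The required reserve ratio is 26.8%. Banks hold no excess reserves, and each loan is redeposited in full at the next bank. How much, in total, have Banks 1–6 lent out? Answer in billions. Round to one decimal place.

15.6 billion

Bank i lends (1 − rr)^i of the original deposit: Bank 1 lends 6.73·0.7320 ≈ 4.9264, Bank 2 lends 6.73·0.7320² ≈ 3.6061, and so on.
Summing a geometric series: total = 6.73·[0.7320·(1 − 0.7320^6) / (1 − 0.7320)] ≈ 15.5541 billion.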